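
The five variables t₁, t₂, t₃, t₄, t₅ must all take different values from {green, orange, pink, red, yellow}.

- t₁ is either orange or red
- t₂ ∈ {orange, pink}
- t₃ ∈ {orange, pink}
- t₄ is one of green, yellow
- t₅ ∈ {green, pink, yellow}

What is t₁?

red

The 5 variables draw from only 5 values {green, orange, pink, red, yellow}, so each is used; only t₁ can be red, hence t₁ = red.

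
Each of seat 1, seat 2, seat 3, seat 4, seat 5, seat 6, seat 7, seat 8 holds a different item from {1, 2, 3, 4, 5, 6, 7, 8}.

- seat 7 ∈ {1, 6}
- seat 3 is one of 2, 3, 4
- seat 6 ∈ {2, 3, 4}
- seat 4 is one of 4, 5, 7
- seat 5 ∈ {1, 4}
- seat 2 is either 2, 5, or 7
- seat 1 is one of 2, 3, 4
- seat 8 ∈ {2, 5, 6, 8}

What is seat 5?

Among the 8 variables, 8 fits only seat 8 (and all 8 values in {1, 2, 3, 4, 5, 6, 7, 8} must be used), so seat 8 = 8.
The 7 still-open variables together cover exactly {1, 2, 3, 4, 5, 6, 7} — 7 values for 7 variables — and 6 appears only in seat 7's list, so seat 7 = 6.
Among the 6 still-open variables, 1 fits only seat 5 (and all 6 values in {1, 2, 3, 4, 5, 7} must be used), so seat 5 = 1.

1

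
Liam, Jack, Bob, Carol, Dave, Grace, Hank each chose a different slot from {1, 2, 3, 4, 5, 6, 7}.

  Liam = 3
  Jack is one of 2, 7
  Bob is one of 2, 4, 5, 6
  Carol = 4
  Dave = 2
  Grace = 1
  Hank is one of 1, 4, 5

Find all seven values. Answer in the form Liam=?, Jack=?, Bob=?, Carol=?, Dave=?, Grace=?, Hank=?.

Liam's domain is down to {3}, so Liam = 3.
Carol has just one choice, so Carol = 4. Remove 4 from Bob, Hank.
Dave has just one choice, so Dave = 2. So Jack, Bob can't be 2.
Grace's domain is down to {1}, so Grace = 1. So Hank can't be 1.
Hank has just one choice, so Hank = 5. Remove 5 from Bob.
Jack must be 7 (only option left).
Bob has just one choice, so Bob = 6.

Liam=3, Jack=7, Bob=6, Carol=4, Dave=2, Grace=1, Hank=5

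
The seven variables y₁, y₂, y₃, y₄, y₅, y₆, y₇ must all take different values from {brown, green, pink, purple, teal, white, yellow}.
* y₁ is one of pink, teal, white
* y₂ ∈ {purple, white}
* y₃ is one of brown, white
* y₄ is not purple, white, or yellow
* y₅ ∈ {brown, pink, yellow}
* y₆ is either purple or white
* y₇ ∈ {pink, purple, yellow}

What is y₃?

brown

Among the 7 variables, green fits only y₄ (and all 7 values in {brown, green, pink, purple, teal, white, yellow} must be used), so y₄ = green.
The 6 still-open variables draw from only 6 values {brown, pink, purple, teal, white, yellow}, so each is used; only y₁ can be teal, hence y₁ = teal.
y₂ and y₆ between them cover only {purple, white} — a naked pair. Remove those values from y₃, y₇.
So y₃ = brown.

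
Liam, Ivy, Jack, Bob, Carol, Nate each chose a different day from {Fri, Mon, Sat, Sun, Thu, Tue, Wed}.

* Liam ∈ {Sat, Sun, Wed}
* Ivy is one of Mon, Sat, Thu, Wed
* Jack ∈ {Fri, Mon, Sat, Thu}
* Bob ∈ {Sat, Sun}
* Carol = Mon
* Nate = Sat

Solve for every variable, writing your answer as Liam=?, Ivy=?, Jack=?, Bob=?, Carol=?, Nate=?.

Carol has just one choice, so Carol = Mon. So Ivy, Jack can't be Mon.
Nate must be Sat (only option left). Eliminate Sat elsewhere: Liam, Ivy, Jack, Bob.
Bob must be Sun (only option left). Strike Sun from Liam.
Liam's domain is down to {Wed}, so Liam = Wed. Strike Wed from Ivy.
Ivy must be Thu (only option left). Strike Thu from Jack.
That leaves Jack = Fri.

Liam=Wed, Ivy=Thu, Jack=Fri, Bob=Sun, Carol=Mon, Nate=Sat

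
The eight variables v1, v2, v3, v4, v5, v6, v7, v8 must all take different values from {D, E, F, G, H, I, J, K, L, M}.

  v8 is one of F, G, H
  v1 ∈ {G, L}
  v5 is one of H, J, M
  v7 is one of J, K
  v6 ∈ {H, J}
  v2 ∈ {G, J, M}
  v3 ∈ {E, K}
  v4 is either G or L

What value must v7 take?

K

The 8 variables draw from only 8 values {E, F, G, H, J, K, L, M}, so each is used; only v3 can be E, hence v3 = E.
The 7 still-open variables together cover exactly {F, G, H, J, K, L, M} — 7 values for 7 variables — and F appears only in v8's list, so v8 = F.
Among the 6 still-open variables, K fits only v7 (and all 6 values in {G, H, J, K, L, M} must be used), so v7 = K.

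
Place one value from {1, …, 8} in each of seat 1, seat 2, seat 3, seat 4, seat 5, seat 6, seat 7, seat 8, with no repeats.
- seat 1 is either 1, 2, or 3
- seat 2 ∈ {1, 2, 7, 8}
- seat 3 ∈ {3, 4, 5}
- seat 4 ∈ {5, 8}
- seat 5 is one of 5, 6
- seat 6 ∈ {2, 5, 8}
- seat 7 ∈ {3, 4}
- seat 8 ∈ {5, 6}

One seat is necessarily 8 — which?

seat 4

Among the 8 variables, 7 fits only seat 2 (and all 8 values in {1, 2, 3, 4, 5, 6, 7, 8} must be used), so seat 2 = 7.
Among the 7 still-open variables, 1 fits only seat 1 (and all 7 values in {1, 2, 3, 4, 5, 6, 8} must be used), so seat 1 = 1.
The 6 still-open variables draw from only 6 values {2, 3, 4, 5, 6, 8}, so each is used; only seat 6 can be 2, hence seat 6 = 2.
The 5 still-open variables together cover exactly {3, 4, 5, 6, 8} — 5 values for 5 variables — and 8 appears only in seat 4's list, so seat 4 = 8.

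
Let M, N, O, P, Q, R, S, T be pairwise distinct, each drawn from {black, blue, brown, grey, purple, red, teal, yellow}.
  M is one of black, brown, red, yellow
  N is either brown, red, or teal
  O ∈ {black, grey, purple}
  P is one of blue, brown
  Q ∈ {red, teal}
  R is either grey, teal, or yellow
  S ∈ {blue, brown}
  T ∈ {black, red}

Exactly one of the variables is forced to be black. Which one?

T

The 8 variables together cover exactly {black, blue, brown, grey, purple, red, teal, yellow} — 8 values for 8 variables — and purple appears only in O's list, so O = purple.
The 7 still-open variables draw from only 7 values {black, blue, brown, grey, red, teal, yellow}, so each is used; only R can be grey, hence R = grey.
The 6 still-open variables together cover exactly {black, blue, brown, red, teal, yellow} — 6 values for 6 variables — and yellow appears only in M's list, so M = yellow.
Among the 5 still-open variables, black fits only T (and all 5 values in {black, blue, brown, red, teal} must be used), so T = black.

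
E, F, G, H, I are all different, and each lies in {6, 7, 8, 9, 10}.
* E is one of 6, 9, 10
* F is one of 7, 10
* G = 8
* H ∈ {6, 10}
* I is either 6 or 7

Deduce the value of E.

9

G has just one choice, so G = 8.
Among the 4 still-open variables, 9 fits only E (and all 4 values in {6, 7, 9, 10} must be used), so E = 9.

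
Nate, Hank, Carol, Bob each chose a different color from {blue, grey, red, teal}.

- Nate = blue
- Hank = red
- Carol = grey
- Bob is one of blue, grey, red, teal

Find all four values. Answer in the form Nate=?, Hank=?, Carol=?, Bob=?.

Nate has just one choice, so Nate = blue. Eliminate blue elsewhere: Bob.
Hank has just one choice, so Hank = red. So Bob can't be red.
Carol must be grey (only option left). Remove grey from Bob.
Bob must be teal (only option left).

Nate=blue, Hank=red, Carol=grey, Bob=teal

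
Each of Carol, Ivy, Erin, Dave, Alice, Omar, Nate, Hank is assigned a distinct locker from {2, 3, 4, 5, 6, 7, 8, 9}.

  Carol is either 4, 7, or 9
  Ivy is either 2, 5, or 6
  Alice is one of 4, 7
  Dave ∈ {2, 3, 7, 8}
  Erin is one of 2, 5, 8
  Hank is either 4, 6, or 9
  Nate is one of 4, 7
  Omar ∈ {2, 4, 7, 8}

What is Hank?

Among the 8 variables, 3 fits only Dave (and all 8 values in {2, 3, 4, 5, 6, 7, 8, 9} must be used), so Dave = 3.
Alice and Nate share exactly the 2 values {4, 7}; by pigeonhole those values go to them, so strike 4, 7 from Carol, Omar, Hank.
Carol must be 9 (only option left). Strike 9 from Hank.
So Hank = 6.

6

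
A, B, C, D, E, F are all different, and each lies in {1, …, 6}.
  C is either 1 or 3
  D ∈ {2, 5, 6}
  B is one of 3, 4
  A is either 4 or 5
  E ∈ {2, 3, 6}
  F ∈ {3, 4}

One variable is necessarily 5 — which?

Among the 6 variables, 1 fits only C (and all 6 values in {1, 2, 3, 4, 5, 6} must be used), so C = 1.
B and F between them cover only {3, 4} — a naked pair. Remove those values from A, E.
So 5 goes to A.

A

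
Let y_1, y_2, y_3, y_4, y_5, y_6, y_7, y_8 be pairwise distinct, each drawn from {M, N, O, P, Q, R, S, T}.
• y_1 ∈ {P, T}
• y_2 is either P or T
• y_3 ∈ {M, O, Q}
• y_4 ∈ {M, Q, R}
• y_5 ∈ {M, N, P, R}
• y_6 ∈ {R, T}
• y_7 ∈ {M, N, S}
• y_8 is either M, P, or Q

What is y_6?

R

The 8 variables together cover exactly {M, N, O, P, Q, R, S, T} — 8 values for 8 variables — and O appears only in y_3's list, so y_3 = O.
The 7 still-open variables together cover exactly {M, N, P, Q, R, S, T} — 7 values for 7 variables — and S appears only in y_7's list, so y_7 = S.
The 6 still-open variables draw from only 6 values {M, N, P, Q, R, T}, so each is used; only y_5 can be N, hence y_5 = N.
The 2 variables y_1 and y_2 are confined to {P, T}, which locks those values in; drop them from y_6, y_8.
So y_6 = R.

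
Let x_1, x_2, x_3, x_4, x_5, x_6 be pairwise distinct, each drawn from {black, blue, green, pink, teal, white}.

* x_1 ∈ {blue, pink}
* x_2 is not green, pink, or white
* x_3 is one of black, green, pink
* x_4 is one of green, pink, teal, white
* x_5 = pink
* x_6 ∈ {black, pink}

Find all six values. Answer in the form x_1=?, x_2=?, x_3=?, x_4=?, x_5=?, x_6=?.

x_1=blue, x_2=teal, x_3=green, x_4=white, x_5=pink, x_6=black

x_5's domain is down to {pink}, so x_5 = pink. Eliminate pink elsewhere: x_1, x_3, x_4, x_6.
That leaves x_6 = black. So x_2, x_3 can't be black.
x_1's domain is down to {blue}, so x_1 = blue. Strike blue from x_2.
x_2 has just one choice, so x_2 = teal. Strike teal from x_4.
That leaves x_3 = green. So x_4 can't be green.
x_4 has just one choice, so x_4 = white.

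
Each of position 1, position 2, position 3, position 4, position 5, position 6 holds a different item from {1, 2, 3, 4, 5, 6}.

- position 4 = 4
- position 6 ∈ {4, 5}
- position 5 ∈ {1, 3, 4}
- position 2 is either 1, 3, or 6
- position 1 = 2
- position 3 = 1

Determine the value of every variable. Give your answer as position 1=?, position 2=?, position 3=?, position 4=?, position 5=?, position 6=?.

position 1 must be 2 (only option left).
That leaves position 3 = 1. Remove 1 from position 2, position 5.
position 4 has just one choice, so position 4 = 4. So position 5, position 6 can't be 4.
position 5 must be 3 (only option left). Strike 3 from position 2.
position 6 has just one choice, so position 6 = 5.
position 2's domain is down to {6}, so position 2 = 6.

position 1=2, position 2=6, position 3=1, position 4=4, position 5=3, position 6=5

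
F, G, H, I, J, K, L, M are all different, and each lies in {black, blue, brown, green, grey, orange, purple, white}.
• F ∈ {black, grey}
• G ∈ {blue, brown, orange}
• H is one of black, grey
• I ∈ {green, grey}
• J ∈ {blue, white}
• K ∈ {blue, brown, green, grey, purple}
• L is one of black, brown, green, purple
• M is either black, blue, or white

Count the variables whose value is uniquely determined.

2

The 8 variables together cover exactly {black, blue, brown, green, grey, orange, purple, white} — 8 values for 8 variables — and orange appears only in G's list, so G = orange.
F and H between them cover only {black, grey} — a naked pair. Remove those values from I, K, L, M.
I must be green (only option left). Strike green from K, L.
J and M between them cover only {blue, white} — a naked pair. Remove those values from K.
Determined: G=orange, I=green. The other variables each still have more than one consistent value. That makes 2.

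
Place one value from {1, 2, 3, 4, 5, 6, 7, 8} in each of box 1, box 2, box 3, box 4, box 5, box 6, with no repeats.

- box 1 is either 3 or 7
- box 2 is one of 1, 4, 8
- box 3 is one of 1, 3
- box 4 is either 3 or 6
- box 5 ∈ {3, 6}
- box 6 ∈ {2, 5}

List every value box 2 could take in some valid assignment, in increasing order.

box 4 and box 5 between them cover only {3, 6} — a naked pair. Remove those values from box 1, box 3.
box 1's domain is down to {7}, so box 1 = 7.
That leaves box 3 = 1. So box 2 can't be 1.
No further eliminations apply; box 2 can still be any of 4, 8.

4, 8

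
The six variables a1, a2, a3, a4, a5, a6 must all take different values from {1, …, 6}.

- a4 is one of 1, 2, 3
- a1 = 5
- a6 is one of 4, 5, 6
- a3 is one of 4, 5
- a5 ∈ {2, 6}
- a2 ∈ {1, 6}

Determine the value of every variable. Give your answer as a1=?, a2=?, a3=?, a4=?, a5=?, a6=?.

a1=5, a2=1, a3=4, a4=3, a5=2, a6=6

a1 must be 5 (only option left). Strike 5 from a3, a6.
a3 has just one choice, so a3 = 4. Remove 4 from a6.
a6 has just one choice, so a6 = 6. So a2, a5 can't be 6.
a2's domain is down to {1}, so a2 = 1. Strike 1 from a4.
That leaves a5 = 2. So a4 can't be 2.
a4 must be 3 (only option left).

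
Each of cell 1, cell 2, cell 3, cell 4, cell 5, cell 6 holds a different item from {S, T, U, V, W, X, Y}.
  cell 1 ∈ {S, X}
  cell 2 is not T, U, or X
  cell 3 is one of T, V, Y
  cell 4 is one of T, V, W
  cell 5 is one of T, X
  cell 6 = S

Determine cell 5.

T

cell 6 must be S (only option left). So cell 1, cell 2 can't be S.
That leaves cell 1 = X. Strike X from cell 5.
So cell 5 = T.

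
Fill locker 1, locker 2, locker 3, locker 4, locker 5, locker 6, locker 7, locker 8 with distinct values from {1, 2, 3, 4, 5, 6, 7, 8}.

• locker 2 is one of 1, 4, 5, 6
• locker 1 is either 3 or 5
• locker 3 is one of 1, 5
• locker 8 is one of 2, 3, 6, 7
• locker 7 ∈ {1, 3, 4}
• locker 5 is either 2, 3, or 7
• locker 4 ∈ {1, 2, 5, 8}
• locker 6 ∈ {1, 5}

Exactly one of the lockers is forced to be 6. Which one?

locker 2

Among the 8 variables, 8 fits only locker 4 (and all 8 values in {1, 2, 3, 4, 5, 6, 7, 8} must be used), so locker 4 = 8.
locker 3 and locker 6 share exactly the 2 values {1, 5}; by pigeonhole those values go to them, so strike 1, 5 from locker 1, locker 2, locker 7.
locker 1 has just one choice, so locker 1 = 3. Remove 3 from locker 5, locker 7, locker 8.
locker 7's domain is down to {4}, so locker 7 = 4. Strike 4 from locker 2.
So 6 goes to locker 2.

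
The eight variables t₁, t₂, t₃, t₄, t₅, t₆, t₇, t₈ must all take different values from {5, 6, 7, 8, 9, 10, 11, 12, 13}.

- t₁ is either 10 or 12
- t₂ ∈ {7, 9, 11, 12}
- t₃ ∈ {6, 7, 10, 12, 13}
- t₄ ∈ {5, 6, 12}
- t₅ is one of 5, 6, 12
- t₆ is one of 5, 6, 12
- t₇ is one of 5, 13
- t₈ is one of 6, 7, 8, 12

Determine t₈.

8

t₄, t₅, t₆ between them cover only {5, 6, 12} — a naked triple. Remove those values from t₁, t₂, t₃, t₇, t₈.
t₁ has just one choice, so t₁ = 10. Remove 10 from t₃.
t₇'s domain is down to {13}, so t₇ = 13. So t₃ can't be 13.
t₃ must be 7 (only option left). So t₂, t₈ can't be 7.
So t₈ = 8.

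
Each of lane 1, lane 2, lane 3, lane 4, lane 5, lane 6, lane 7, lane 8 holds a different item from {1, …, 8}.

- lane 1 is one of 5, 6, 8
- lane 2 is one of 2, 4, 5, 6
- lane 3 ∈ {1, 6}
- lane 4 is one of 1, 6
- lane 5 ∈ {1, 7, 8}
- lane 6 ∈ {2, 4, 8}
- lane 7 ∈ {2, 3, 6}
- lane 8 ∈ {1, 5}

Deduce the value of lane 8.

Among the 8 variables, 3 fits only lane 7 (and all 8 values in {1, 2, 3, 4, 5, 6, 7, 8} must be used), so lane 7 = 3.
Among the 7 still-open variables, 7 fits only lane 5 (and all 7 values in {1, 2, 4, 5, 6, 7, 8} must be used), so lane 5 = 7.
The 2 variables lane 3 and lane 4 are confined to {1, 6}, which locks those values in; drop them from lane 1, lane 2, lane 8.
So lane 8 = 5.

5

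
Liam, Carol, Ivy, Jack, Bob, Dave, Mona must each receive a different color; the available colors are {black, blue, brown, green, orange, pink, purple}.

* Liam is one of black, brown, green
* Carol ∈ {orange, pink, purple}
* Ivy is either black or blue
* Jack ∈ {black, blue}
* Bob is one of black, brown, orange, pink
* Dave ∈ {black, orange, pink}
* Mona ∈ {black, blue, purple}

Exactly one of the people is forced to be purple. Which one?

Among the 7 variables, green fits only Liam (and all 7 values in {black, blue, brown, green, orange, pink, purple} must be used), so Liam = green.
The 6 still-open variables together cover exactly {black, blue, brown, orange, pink, purple} — 6 values for 6 variables — and brown appears only in Bob's list, so Bob = brown.
Ivy and Jack between them cover only {black, blue} — a naked pair. Remove those values from Dave, Mona.
So purple goes to Mona.

Mona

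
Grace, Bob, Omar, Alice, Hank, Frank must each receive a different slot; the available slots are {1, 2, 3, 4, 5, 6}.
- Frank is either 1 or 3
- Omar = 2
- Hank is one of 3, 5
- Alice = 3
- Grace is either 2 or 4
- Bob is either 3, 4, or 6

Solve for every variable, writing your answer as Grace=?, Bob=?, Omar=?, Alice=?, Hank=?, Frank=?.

Omar has just one choice, so Omar = 2. Eliminate 2 elsewhere: Grace.
Alice must be 3 (only option left). Eliminate 3 elsewhere: Bob, Hank, Frank.
Hank must be 5 (only option left).
Frank has just one choice, so Frank = 1.
Grace must be 4 (only option left). So Bob can't be 4.
Bob's domain is down to {6}, so Bob = 6.

Grace=4, Bob=6, Omar=2, Alice=3, Hank=5, Frank=1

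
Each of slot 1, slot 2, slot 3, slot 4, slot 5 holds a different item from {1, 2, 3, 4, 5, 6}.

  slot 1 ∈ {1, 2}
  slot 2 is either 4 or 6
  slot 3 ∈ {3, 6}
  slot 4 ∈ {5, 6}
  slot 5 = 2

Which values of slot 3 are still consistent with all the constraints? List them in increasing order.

3, 6

slot 5 has just one choice, so slot 5 = 2. So slot 1 can't be 2.
slot 1 must be 1 (only option left).
No further eliminations apply; slot 3 can still be any of 3, 6.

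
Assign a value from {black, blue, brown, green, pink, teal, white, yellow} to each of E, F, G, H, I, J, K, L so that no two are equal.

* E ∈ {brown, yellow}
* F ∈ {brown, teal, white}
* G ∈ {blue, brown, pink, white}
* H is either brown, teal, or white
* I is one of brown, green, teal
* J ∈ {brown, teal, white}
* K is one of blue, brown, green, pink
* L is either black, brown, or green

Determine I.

green

Among the 8 variables, black fits only L (and all 8 values in {black, blue, brown, green, pink, teal, white, yellow} must be used), so L = black.
The 7 still-open variables together cover exactly {blue, brown, green, pink, teal, white, yellow} — 7 values for 7 variables — and yellow appears only in E's list, so E = yellow.
The 3 variables F, H, J are confined to {brown, teal, white}, which locks those values in; drop them from G, I, K.
So I = green.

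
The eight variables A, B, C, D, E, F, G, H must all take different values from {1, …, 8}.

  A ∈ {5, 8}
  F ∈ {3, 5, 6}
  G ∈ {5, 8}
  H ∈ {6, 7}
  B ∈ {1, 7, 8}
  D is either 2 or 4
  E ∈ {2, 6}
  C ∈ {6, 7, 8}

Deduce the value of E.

2

Among the 8 variables, 1 fits only B (and all 8 values in {1, 2, 3, 4, 5, 6, 7, 8} must be used), so B = 1.
Among the 7 still-open variables, 3 fits only F (and all 7 values in {2, 3, 4, 5, 6, 7, 8} must be used), so F = 3.
The 6 still-open variables draw from only 6 values {2, 4, 5, 6, 7, 8}, so each is used; only D can be 4, hence D = 4.
Among the 5 still-open variables, 2 fits only E (and all 5 values in {2, 5, 6, 7, 8} must be used), so E = 2.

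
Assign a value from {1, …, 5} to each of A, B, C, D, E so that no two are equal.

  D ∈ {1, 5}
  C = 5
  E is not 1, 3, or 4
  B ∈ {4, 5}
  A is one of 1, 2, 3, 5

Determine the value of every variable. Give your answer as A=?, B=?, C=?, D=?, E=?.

C has just one choice, so C = 5. Strike 5 from A, B, D, E.
D has just one choice, so D = 1. Remove 1 from A.
E's domain is down to {2}, so E = 2. Remove 2 from A.
A's domain is down to {3}, so A = 3.
That leaves B = 4.

A=3, B=4, C=5, D=1, E=2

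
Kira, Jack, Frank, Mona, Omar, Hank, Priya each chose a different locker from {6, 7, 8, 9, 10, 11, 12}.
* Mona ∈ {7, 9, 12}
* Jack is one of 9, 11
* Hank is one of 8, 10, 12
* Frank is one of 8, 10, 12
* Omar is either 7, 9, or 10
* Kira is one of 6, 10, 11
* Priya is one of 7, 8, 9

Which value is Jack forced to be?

The 7 variables draw from only 7 values {6, 7, 8, 9, 10, 11, 12}, so each is used; only Kira can be 6, hence Kira = 6.
Among the 6 still-open variables, 11 fits only Jack (and all 6 values in {7, 8, 9, 10, 11, 12} must be used), so Jack = 11.

11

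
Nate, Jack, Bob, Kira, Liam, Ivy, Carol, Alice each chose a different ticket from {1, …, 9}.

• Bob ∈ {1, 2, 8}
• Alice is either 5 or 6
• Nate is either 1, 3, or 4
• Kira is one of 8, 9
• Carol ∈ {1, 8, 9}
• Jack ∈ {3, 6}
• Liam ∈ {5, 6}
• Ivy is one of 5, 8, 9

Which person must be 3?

Jack

The 8 variables together cover exactly {1, 2, 3, 4, 5, 6, 8, 9} — 8 values for 8 variables — and 2 appears only in Bob's list, so Bob = 2.
The 7 still-open variables together cover exactly {1, 3, 4, 5, 6, 8, 9} — 7 values for 7 variables — and 4 appears only in Nate's list, so Nate = 4.
Among the 6 still-open variables, 1 fits only Carol (and all 6 values in {1, 3, 5, 6, 8, 9} must be used), so Carol = 1.
Among the 5 still-open variables, 3 fits only Jack (and all 5 values in {3, 5, 6, 8, 9} must be used), so Jack = 3.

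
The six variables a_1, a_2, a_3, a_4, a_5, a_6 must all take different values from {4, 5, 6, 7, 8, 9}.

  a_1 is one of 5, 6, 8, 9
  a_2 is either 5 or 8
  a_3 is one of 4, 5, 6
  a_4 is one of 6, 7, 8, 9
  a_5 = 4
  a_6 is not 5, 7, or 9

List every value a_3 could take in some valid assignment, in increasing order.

5, 6

a_5's domain is down to {4}, so a_5 = 4. Strike 4 from a_3, a_6.
Among the 5 still-open variables, 7 fits only a_4 (and all 5 values in {5, 6, 7, 8, 9} must be used), so a_4 = 7.
The 4 still-open variables draw from only 4 values {5, 6, 8, 9}, so each is used; only a_1 can be 9, hence a_1 = 9.
No further eliminations apply; a_3 can still be any of 5, 6.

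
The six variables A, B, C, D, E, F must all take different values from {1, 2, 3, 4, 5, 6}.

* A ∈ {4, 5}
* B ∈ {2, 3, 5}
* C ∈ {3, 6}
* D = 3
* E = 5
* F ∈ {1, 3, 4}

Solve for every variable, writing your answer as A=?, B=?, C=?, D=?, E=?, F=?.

A=4, B=2, C=6, D=3, E=5, F=1

D must be 3 (only option left). Eliminate 3 elsewhere: B, C, F.
That leaves E = 5. Remove 5 from A, B.
A has just one choice, so A = 4. Eliminate 4 elsewhere: F.
B has just one choice, so B = 2.
C has just one choice, so C = 6.
F has just one choice, so F = 1.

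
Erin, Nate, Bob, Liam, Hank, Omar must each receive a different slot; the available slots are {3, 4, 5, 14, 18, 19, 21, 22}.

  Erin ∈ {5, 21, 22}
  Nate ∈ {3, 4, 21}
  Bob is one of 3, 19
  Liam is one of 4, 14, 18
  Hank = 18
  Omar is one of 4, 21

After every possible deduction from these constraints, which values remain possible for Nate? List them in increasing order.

3, 4, 21

Hank has just one choice, so Hank = 18. Eliminate 18 elsewhere: Liam.
No further eliminations apply; Nate can still be any of 3, 4, 21.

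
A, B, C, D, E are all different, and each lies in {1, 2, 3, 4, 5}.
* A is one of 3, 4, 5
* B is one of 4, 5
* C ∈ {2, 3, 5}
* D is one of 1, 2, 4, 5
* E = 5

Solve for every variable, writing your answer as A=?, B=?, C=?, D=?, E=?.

E's domain is down to {5}, so E = 5. So A, B, C, D can't be 5.
B's domain is down to {4}, so B = 4. Strike 4 from A, D.
That leaves A = 3. So C can't be 3.
That leaves C = 2. Remove 2 from D.
That leaves D = 1.

A=3, B=4, C=2, D=1, E=5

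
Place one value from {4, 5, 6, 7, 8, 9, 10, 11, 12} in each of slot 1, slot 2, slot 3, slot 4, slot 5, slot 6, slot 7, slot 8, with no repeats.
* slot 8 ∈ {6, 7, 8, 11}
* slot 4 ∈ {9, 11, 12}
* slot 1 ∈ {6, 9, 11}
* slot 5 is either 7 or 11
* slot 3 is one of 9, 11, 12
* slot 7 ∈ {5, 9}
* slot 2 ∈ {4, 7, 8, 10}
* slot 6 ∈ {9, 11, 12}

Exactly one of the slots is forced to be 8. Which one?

slot 8

slot 3, slot 4, slot 6 share exactly the 3 values {9, 11, 12}; by pigeonhole those values go to them, so strike 9, 11, 12 from slot 1, slot 5, slot 7, slot 8.
slot 1 has just one choice, so slot 1 = 6. Eliminate 6 elsewhere: slot 8.
slot 5 must be 7 (only option left). Strike 7 from slot 2, slot 8.
So 8 goes to slot 8.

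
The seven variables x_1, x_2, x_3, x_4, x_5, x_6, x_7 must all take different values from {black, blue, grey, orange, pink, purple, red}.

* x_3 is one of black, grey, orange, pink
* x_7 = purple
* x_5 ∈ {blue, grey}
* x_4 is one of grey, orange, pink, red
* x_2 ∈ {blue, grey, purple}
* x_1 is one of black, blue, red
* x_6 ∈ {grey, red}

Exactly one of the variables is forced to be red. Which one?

x_7 must be purple (only option left). Eliminate purple elsewhere: x_2.
The 2 variables x_2 and x_5 are confined to {blue, grey}, which locks those values in; drop them from x_1, x_3, x_4, x_6.
So red goes to x_6.

x_6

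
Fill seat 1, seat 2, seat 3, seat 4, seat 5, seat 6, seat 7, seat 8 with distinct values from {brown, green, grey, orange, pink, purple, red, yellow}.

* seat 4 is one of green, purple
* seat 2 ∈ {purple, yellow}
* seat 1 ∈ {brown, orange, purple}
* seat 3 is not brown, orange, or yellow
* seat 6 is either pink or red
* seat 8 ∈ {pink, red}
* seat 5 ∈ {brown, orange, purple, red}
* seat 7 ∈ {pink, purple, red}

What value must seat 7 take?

purple

The 8 variables together cover exactly {brown, green, grey, orange, pink, purple, red, yellow} — 8 values for 8 variables — and grey appears only in seat 3's list, so seat 3 = grey.
The 7 still-open variables draw from only 7 values {brown, green, orange, pink, purple, red, yellow}, so each is used; only seat 4 can be green, hence seat 4 = green.
The 6 still-open variables draw from only 6 values {brown, orange, pink, purple, red, yellow}, so each is used; only seat 2 can be yellow, hence seat 2 = yellow.
The 2 variables seat 6 and seat 8 are confined to {pink, red}, which locks those values in; drop them from seat 5, seat 7.
So seat 7 = purple.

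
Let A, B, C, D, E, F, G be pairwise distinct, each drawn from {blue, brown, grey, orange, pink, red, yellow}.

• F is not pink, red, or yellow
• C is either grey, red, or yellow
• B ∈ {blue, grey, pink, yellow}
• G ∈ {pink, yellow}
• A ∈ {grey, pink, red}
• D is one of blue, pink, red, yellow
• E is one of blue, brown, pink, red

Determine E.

The 7 variables together cover exactly {blue, brown, grey, orange, pink, red, yellow} — 7 values for 7 variables — and orange appears only in F's list, so F = orange.
The 6 still-open variables together cover exactly {blue, brown, grey, pink, red, yellow} — 6 values for 6 variables — and brown appears only in E's list, so E = brown.

brown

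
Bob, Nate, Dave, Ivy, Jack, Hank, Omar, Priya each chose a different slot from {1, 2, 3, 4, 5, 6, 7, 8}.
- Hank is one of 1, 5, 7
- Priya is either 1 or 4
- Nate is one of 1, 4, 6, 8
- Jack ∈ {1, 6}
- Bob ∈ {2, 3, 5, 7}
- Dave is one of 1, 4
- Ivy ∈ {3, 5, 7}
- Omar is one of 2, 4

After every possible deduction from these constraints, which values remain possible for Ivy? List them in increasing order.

3, 5, 7

Among the 8 variables, 8 fits only Nate (and all 8 values in {1, 2, 3, 4, 5, 6, 7, 8} must be used), so Nate = 8.
The 7 still-open variables draw from only 7 values {1, 2, 3, 4, 5, 6, 7}, so each is used; only Jack can be 6, hence Jack = 6.
Dave and Priya between them cover only {1, 4} — a naked pair. Remove those values from Hank, Omar.
Omar's domain is down to {2}, so Omar = 2. So Bob can't be 2.
No further eliminations apply; Ivy can still be any of 3, 5, 7.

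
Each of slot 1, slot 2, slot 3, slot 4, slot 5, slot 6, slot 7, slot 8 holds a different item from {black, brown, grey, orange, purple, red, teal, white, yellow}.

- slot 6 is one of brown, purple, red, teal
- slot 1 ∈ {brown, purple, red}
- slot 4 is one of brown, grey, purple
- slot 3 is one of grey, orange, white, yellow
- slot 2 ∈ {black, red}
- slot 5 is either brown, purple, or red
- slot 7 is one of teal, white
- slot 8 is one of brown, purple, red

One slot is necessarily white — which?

slot 1, slot 5, slot 8 share exactly the 3 values {brown, purple, red}; by pigeonhole those values go to them, so strike brown, purple, red from slot 2, slot 4, slot 6.
slot 2 has just one choice, so slot 2 = black.
slot 4 has just one choice, so slot 4 = grey. Eliminate grey elsewhere: slot 3.
slot 6's domain is down to {teal}, so slot 6 = teal. Eliminate teal elsewhere: slot 7.
So white goes to slot 7.

slot 7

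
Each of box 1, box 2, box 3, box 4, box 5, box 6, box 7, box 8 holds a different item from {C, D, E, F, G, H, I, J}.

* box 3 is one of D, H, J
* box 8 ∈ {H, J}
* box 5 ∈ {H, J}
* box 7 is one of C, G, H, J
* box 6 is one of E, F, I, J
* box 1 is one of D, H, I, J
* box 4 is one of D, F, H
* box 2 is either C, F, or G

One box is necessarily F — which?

box 4

The 8 variables draw from only 8 values {C, D, E, F, G, H, I, J}, so each is used; only box 6 can be E, hence box 6 = E.
Among the 7 still-open variables, I fits only box 1 (and all 7 values in {C, D, F, G, H, I, J} must be used), so box 1 = I.
The 2 variables box 5 and box 8 are confined to {H, J}, which locks those values in; drop them from box 3, box 4, box 7.
box 3 must be D (only option left). Strike D from box 4.
So F goes to box 4.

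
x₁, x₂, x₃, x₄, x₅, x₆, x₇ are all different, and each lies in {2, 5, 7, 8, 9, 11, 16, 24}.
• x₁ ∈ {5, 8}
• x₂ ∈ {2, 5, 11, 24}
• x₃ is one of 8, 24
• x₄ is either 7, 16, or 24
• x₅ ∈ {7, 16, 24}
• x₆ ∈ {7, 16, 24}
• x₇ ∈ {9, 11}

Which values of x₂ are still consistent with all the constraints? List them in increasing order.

2, 11

x₄, x₅, x₆ share exactly the 3 values {7, 16, 24}; by pigeonhole those values go to them, so strike 7, 16, 24 from x₂, x₃.
x₃ must be 8 (only option left). Remove 8 from x₁.
x₁ must be 5 (only option left). So x₂ can't be 5.
No further eliminations apply; x₂ can still be any of 2, 11.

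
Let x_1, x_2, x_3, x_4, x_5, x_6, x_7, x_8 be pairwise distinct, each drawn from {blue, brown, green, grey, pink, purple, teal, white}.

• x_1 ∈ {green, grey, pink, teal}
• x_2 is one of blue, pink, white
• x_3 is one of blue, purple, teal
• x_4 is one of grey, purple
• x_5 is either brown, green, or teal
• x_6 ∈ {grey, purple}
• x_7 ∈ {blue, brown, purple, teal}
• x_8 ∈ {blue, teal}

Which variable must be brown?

The 8 variables together cover exactly {blue, brown, green, grey, pink, purple, teal, white} — 8 values for 8 variables — and white appears only in x_2's list, so x_2 = white.
Among the 7 still-open variables, pink fits only x_1 (and all 7 values in {blue, brown, green, grey, pink, purple, teal} must be used), so x_1 = pink.
Among the 6 still-open variables, green fits only x_5 (and all 6 values in {blue, brown, green, grey, purple, teal} must be used), so x_5 = green.
The 5 still-open variables draw from only 5 values {blue, brown, grey, purple, teal}, so each is used; only x_7 can be brown, hence x_7 = brown.

x_7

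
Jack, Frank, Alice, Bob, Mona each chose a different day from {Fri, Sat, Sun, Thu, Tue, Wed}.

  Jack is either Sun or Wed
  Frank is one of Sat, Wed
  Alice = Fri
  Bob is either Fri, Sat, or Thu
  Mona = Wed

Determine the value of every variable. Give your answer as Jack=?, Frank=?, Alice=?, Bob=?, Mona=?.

Jack=Sun, Frank=Sat, Alice=Fri, Bob=Thu, Mona=Wed

Alice must be Fri (only option left). So Bob can't be Fri.
That leaves Mona = Wed. Eliminate Wed elsewhere: Jack, Frank.
Jack has just one choice, so Jack = Sun.
Frank must be Sat (only option left). Eliminate Sat elsewhere: Bob.
Bob's domain is down to {Thu}, so Bob = Thu.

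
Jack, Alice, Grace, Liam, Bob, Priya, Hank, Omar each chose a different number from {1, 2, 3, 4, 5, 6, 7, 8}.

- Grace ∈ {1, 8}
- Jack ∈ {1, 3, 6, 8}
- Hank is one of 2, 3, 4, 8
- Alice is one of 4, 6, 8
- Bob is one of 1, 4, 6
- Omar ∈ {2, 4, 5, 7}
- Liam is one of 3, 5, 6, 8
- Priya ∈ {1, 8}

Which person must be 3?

Jack

Among the 8 variables, 7 fits only Omar (and all 8 values in {1, 2, 3, 4, 5, 6, 7, 8} must be used), so Omar = 7.
The 7 still-open variables together cover exactly {1, 2, 3, 4, 5, 6, 8} — 7 values for 7 variables — and 2 appears only in Hank's list, so Hank = 2.
The 6 still-open variables draw from only 6 values {1, 3, 4, 5, 6, 8}, so each is used; only Liam can be 5, hence Liam = 5.
Among the 5 still-open variables, 3 fits only Jack (and all 5 values in {1, 3, 4, 6, 8} must be used), so Jack = 3.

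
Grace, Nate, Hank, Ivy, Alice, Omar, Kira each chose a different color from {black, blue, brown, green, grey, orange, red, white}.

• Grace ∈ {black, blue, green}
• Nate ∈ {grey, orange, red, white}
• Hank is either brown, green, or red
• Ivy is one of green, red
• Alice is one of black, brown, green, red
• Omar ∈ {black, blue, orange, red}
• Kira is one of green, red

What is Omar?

The 2 variables Ivy and Kira are confined to {green, red}, which locks those values in; drop them from Grace, Nate, Hank, Alice, Omar.
Hank's domain is down to {brown}, so Hank = brown. Eliminate brown elsewhere: Alice.
That leaves Alice = black. So Grace, Omar can't be black.
Grace must be blue (only option left). So Omar can't be blue.
So Omar = orange.

orange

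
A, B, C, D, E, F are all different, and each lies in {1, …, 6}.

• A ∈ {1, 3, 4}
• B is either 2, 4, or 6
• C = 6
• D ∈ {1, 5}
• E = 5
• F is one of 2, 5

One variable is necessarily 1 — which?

C must be 6 (only option left). Remove 6 from B.
That leaves E = 5. Strike 5 from D, F.
So 1 goes to D.

D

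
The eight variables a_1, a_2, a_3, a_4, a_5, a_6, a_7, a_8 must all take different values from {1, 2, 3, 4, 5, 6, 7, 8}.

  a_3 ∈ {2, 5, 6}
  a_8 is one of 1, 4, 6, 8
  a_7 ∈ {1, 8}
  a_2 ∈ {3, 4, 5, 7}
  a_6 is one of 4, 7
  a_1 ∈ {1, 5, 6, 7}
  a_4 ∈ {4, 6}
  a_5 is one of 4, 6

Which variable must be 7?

The 8 variables together cover exactly {1, 2, 3, 4, 5, 6, 7, 8} — 8 values for 8 variables — and 2 appears only in a_3's list, so a_3 = 2.
Among the 7 still-open variables, 3 fits only a_2 (and all 7 values in {1, 3, 4, 5, 6, 7, 8} must be used), so a_2 = 3.
Among the 6 still-open variables, 5 fits only a_1 (and all 6 values in {1, 4, 5, 6, 7, 8} must be used), so a_1 = 5.
The 5 still-open variables draw from only 5 values {1, 4, 6, 7, 8}, so each is used; only a_6 can be 7, hence a_6 = 7.

a_6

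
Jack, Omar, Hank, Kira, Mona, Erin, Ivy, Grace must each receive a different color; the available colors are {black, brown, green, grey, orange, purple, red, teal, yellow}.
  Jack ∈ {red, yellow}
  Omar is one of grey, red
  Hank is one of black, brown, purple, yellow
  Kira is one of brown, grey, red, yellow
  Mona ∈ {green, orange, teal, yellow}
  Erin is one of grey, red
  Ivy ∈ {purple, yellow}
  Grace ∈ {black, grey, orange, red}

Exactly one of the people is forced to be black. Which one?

Omar and Erin share exactly the 2 values {grey, red}; by pigeonhole those values go to them, so strike grey, red from Jack, Kira, Grace.
Jack's domain is down to {yellow}, so Jack = yellow. Remove yellow from Hank, Kira, Mona, Ivy.
Kira has just one choice, so Kira = brown. Eliminate brown elsewhere: Hank.
Ivy must be purple (only option left). Eliminate purple elsewhere: Hank.
So black goes to Hank.

Hank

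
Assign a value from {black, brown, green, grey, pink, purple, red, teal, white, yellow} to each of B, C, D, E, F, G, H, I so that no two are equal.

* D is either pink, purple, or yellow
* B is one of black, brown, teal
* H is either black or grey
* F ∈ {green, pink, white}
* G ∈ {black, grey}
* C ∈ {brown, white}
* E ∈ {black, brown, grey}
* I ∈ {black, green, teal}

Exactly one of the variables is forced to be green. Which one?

G and H share exactly the 2 values {black, grey}; by pigeonhole those values go to them, so strike black, grey from B, E, I.
E must be brown (only option left). Eliminate brown elsewhere: B, C.
B has just one choice, so B = teal. Strike teal from I.
So green goes to I.

I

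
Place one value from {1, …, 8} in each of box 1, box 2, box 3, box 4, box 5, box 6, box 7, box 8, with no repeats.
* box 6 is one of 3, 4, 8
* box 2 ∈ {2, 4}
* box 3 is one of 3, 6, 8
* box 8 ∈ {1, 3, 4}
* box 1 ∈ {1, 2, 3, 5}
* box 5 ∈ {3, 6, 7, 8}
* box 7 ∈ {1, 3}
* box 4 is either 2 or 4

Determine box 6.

8

Among the 8 variables, 5 fits only box 1 (and all 8 values in {1, 2, 3, 4, 5, 6, 7, 8} must be used), so box 1 = 5.
Among the 7 still-open variables, 7 fits only box 5 (and all 7 values in {1, 2, 3, 4, 6, 7, 8} must be used), so box 5 = 7.
Among the 6 still-open variables, 6 fits only box 3 (and all 6 values in {1, 2, 3, 4, 6, 8} must be used), so box 3 = 6.
Among the 5 still-open variables, 8 fits only box 6 (and all 5 values in {1, 2, 3, 4, 8} must be used), so box 6 = 8.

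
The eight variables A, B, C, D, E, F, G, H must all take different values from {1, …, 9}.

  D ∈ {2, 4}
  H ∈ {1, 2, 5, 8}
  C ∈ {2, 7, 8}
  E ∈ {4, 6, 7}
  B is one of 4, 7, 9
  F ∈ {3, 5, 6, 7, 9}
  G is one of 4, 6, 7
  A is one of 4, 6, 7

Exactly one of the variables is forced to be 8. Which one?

C

A, E, G between them cover only {4, 6, 7} — a naked triple. Remove those values from B, C, D, F.
B's domain is down to {9}, so B = 9. So F can't be 9.
That leaves D = 2. Remove 2 from C, H.
So 8 goes to C.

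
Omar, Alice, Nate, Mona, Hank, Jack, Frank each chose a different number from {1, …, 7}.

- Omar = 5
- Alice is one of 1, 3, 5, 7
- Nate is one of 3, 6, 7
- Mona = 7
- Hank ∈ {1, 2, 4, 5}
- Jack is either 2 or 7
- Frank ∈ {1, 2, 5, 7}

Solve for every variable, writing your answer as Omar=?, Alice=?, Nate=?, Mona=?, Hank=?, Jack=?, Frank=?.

Omar=5, Alice=3, Nate=6, Mona=7, Hank=4, Jack=2, Frank=1

Omar's domain is down to {5}, so Omar = 5. Remove 5 from Alice, Hank, Frank.
Mona must be 7 (only option left). Remove 7 from Alice, Nate, Jack, Frank.
Jack's domain is down to {2}, so Jack = 2. Remove 2 from Hank, Frank.
Frank must be 1 (only option left). Eliminate 1 elsewhere: Alice, Hank.
That leaves Alice = 3. Strike 3 from Nate.
That leaves Nate = 6.
Hank must be 4 (only option left).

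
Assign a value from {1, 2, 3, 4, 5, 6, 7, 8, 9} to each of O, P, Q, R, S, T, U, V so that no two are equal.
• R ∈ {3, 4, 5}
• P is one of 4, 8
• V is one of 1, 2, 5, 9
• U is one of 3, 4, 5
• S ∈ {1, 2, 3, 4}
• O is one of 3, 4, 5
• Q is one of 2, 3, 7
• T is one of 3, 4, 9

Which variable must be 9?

Among the 8 variables, 7 fits only Q (and all 8 values in {1, 2, 3, 4, 5, 7, 8, 9} must be used), so Q = 7.
Among the 7 still-open variables, 8 fits only P (and all 7 values in {1, 2, 3, 4, 5, 8, 9} must be used), so P = 8.
O, R, U share exactly the 3 values {3, 4, 5}; by pigeonhole those values go to them, so strike 3, 4, 5 from S, T, V.
So 9 goes to T.

T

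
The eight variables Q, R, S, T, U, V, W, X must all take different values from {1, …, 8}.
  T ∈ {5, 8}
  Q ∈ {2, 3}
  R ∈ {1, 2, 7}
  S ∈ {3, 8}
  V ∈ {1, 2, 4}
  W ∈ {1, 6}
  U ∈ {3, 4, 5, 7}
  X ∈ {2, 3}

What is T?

5

The 8 variables together cover exactly {1, 2, 3, 4, 5, 6, 7, 8} — 8 values for 8 variables — and 6 appears only in W's list, so W = 6.
Q and X between them cover only {2, 3} — a naked pair. Remove those values from R, S, U, V.
S's domain is down to {8}, so S = 8. Strike 8 from T.
So T = 5.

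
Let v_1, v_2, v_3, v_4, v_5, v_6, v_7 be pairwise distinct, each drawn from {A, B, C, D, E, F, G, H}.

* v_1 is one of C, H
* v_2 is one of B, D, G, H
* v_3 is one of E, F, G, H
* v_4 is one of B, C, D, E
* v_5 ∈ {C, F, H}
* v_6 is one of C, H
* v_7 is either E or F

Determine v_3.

G

v_1 and v_6 between them cover only {C, H} — a naked pair. Remove those values from v_2, v_3, v_4, v_5.
That leaves v_5 = F. So v_3, v_7 can't be F.
v_7 must be E (only option left). So v_3, v_4 can't be E.
So v_3 = G.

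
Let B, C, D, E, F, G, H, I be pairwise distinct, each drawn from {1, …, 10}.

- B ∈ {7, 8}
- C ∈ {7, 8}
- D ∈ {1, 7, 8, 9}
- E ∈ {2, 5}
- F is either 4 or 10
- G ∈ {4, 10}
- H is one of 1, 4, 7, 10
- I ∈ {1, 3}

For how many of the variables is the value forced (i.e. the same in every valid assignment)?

3

The 2 variables B and C are confined to {7, 8}, which locks those values in; drop them from D, H.
The 2 variables F and G are confined to {4, 10}, which locks those values in; drop them from H.
That leaves H = 1. So D, I can't be 1.
That leaves I = 3.
D's domain is down to {9}, so D = 9.
Determined: D=9, H=1, I=3. The other variables each still have more than one consistent value. That makes 3.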